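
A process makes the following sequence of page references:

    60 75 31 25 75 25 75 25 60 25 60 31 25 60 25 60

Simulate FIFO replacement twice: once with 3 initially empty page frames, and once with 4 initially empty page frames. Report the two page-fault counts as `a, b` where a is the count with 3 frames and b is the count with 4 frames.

5, 4

3 frames: F F F F . . . . F . . . . . . . → 5 faults.
4 frames: F F F F . . . . . . . . . . . . → 4 faults.
4 < 5: adding a frame reduced faults, as is typical.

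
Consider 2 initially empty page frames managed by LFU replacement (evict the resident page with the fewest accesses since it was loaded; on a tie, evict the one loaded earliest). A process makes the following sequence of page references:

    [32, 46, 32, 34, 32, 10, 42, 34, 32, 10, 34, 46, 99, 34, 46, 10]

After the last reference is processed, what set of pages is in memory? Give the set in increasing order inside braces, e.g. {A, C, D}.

{10, 32}

32 → fault, frames {32}
46 → fault, frames {32,46}
32 → hit
34 → fault, evict 46, frames {32,34}
32 → hit
10 → fault, evict 34, frames {32,10}
42 → fault, evict 10, frames {32,42}
34 → fault, evict 42, frames {32,34}
32 → hit
10 → fault, evict 34, frames {32,10}
34 → fault, evict 10, frames {32,34}
46 → fault, evict 34, frames {32,46}
99 → fault, evict 46, frames {32,99}
34 → fault, evict 99, frames {32,34}
46 → fault, evict 34, frames {32,46}
10 → fault, evict 46, frames {32,10}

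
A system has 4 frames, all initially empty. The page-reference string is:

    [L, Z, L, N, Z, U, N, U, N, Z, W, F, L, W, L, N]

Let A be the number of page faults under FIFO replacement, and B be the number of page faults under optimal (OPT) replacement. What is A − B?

Under FIFO: F F . F . F . . . . F F F . . F → 8 faults.
Under OPT: F F . F . F . . . . F F . . . . → 6 faults.
A − B = 8 − 6 = 2.

2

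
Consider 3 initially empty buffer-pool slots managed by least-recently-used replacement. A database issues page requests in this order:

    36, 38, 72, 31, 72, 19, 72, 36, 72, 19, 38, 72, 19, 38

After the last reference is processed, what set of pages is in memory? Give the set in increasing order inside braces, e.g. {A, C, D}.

36: miss, frames (36)
38: miss, frames (36 38)
72: miss, frames (36 38 72)
31: miss, evict 36, frames (38 72 31)
72: hit
19: miss, evict 38, frames (31 72 19)
72: hit
36: miss, evict 31, frames (19 72 36)
72: hit
19: hit
38: miss, evict 36, frames (72 19 38)
72: hit
19: hit
38: hit

{19, 38, 72}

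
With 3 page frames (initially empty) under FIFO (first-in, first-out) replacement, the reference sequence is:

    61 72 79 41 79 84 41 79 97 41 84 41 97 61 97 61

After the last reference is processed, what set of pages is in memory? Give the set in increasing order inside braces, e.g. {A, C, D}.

{61, 84, 97}

61 -> miss, frames [61]
72 -> miss, frames [61, 72]
79 -> miss, frames [61, 72, 79]
41 -> miss, evict 61, frames [72, 79, 41]
79 -> hit
84 -> miss, evict 72, frames [79, 41, 84]
41 -> hit
79 -> hit
97 -> miss, evict 79, frames [41, 84, 97]
41 -> hit
84 -> hit
41 -> hit
97 -> hit
61 -> miss, evict 41, frames [84, 97, 61]
97 -> hit
61 -> hit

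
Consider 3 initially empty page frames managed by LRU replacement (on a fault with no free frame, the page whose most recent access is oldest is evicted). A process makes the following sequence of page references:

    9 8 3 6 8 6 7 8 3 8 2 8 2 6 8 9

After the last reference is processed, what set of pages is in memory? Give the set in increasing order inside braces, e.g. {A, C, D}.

9: miss, frames (9)
8: miss, frames (9 8)
3: miss, frames (9 8 3)
6: miss, evict 9, frames (8 3 6)
8: hit
6: hit
7: miss, evict 3, frames (8 6 7)
8: hit
3: miss, evict 6, frames (7 8 3)
8: hit
2: miss, evict 7, frames (3 8 2)
8: hit
2: hit
6: miss, evict 3, frames (8 2 6)
8: hit
9: miss, evict 2, frames (6 8 9)

{6, 8, 9}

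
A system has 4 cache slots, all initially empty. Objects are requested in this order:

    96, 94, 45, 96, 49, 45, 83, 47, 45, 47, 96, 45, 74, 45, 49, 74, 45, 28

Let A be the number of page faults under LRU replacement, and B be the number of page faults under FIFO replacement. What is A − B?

Under LRU: F F F . F . F F . . F . F . F . . F → 10 faults.
Under FIFO: F F F . F . F F . . F F F . F . . F → 11 faults.
A − B = 10 − 11 = -1.

-1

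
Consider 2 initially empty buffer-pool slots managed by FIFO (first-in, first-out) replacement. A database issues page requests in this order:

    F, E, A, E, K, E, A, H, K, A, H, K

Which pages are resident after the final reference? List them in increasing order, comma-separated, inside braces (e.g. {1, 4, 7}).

F → miss, frames (F)
E → miss, frames (F E)
A → miss, evict F, frames (E A)
E → hit
K → miss, evict E, frames (A K)
E → miss, evict A, frames (K E)
A → miss, evict K, frames (E A)
H → miss, evict E, frames (A H)
K → miss, evict A, frames (H K)
A → miss, evict H, frames (K A)
H → miss, evict K, frames (A H)
K → miss, evict A, frames (H K)

{H, K}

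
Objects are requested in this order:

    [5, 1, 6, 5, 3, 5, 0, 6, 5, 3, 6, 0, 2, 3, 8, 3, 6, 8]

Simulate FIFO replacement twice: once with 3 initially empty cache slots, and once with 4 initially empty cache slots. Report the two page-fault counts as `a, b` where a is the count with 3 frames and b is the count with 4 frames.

3 frames: F F F . F F F F . F . . F . F . F . → 11 faults.
4 frames: F F F . F . F . F . . . F . F F F . → 10 faults.
10 < 11: adding a frame reduced faults, as is typical.

11, 10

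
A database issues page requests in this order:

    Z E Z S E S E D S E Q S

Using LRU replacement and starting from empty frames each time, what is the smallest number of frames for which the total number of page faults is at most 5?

3

f=1: 12 faults
f=2: 9 faults
f=3: 5 faults
f=4: 5 faults
f=5: 5 faults
Smallest f with faults ≤ 5 is 3.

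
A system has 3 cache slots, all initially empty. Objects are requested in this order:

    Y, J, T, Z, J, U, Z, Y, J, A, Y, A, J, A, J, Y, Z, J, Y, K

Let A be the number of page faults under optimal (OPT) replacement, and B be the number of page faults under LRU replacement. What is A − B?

Under OPT: F F F F . F . . F F . . . . . . F . . F → 9 faults.
Under LRU: F F F F . F . F F F . . . . . . F . . F → 10 faults.
A − B = 9 − 10 = -1.

-1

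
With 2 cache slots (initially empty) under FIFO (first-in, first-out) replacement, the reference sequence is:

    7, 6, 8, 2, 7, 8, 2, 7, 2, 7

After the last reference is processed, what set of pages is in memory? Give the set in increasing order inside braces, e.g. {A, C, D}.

7: miss, frames {7}
6: miss, frames {7,6}
8: miss, evict 7, frames {6,8}
2: miss, evict 6, frames {8,2}
7: miss, evict 8, frames {2,7}
8: miss, evict 2, frames {7,8}
2: miss, evict 7, frames {8,2}
7: miss, evict 8, frames {2,7}
2: hit
7: hit

{2, 7}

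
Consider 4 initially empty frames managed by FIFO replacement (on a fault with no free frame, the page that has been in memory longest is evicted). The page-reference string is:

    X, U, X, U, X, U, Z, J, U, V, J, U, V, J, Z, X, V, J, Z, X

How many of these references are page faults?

6

X → miss, frames (X)
U → miss, frames (X U)
X → hit
U → hit
X → hit
U → hit
Z → miss, frames (X U Z)
J → miss, frames (X U Z J)
U → hit
V → miss, evict X, frames (U Z J V)
J → hit
U → hit
V → hit
J → hit
Z → hit
X → miss, evict U, frames (Z J V X)
V → hit
J → hit
Z → hit
X → hit
Page faults: 6.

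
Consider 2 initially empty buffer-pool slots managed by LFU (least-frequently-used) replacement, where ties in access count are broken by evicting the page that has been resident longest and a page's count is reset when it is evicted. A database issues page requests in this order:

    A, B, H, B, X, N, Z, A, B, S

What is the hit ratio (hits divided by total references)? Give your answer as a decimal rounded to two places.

A → miss, frames [A]
B → miss, frames [A, B]
H → miss, evict A, frames [B, H]
B → hit
X → miss, evict H, frames [B, X]
N → miss, evict X, frames [B, N]
Z → miss, evict N, frames [B, Z]
A → miss, evict Z, frames [B, A]
B → hit
S → miss, evict A, frames [B, S]
Hits: 2 of 10 references → 2/10 = 0.2000.

0.20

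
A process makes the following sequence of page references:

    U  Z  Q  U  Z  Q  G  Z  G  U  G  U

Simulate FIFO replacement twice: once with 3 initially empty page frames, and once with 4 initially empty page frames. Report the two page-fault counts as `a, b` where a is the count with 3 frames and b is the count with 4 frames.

5, 4

3 frames: F F F . . . F . . F . . → 5 faults.
4 frames: F F F . . . F . . . . . → 4 faults.
4 < 5: adding a frame reduced faults, as is typical.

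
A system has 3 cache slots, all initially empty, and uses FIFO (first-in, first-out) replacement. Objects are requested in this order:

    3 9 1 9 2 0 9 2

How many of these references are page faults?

3: fault, frames {3}
9: fault, frames {3,9}
1: fault, frames {3,9,1}
9: hit
2: fault, evict 3, frames {9,1,2}
0: fault, evict 9, frames {1,2,0}
9: fault, evict 1, frames {2,0,9}
2: hit
Page faults: 6.

6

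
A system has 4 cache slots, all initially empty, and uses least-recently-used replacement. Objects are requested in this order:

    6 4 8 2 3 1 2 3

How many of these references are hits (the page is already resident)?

2

6 → miss, frames [6]
4 → miss, frames [6, 4]
8 → miss, frames [6, 4, 8]
2 → miss, frames [6, 4, 8, 2]
3 → miss, evict 6, frames [4, 8, 2, 3]
1 → miss, evict 4, frames [8, 2, 3, 1]
2 → hit
3 → hit
Hits: 2.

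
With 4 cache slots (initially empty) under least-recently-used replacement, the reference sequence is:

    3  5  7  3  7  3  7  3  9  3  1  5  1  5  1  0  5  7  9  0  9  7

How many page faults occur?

9

3 -> fault, frames (3)
5 -> fault, frames (3 5)
7 -> fault, frames (3 5 7)
3 -> hit
7 -> hit
3 -> hit
7 -> hit
3 -> hit
9 -> fault, frames (5 7 3 9)
3 -> hit
1 -> fault, evict 5, frames (7 9 3 1)
5 -> fault, evict 7, frames (9 3 1 5)
1 -> hit
5 -> hit
1 -> hit
0 -> fault, evict 9, frames (3 5 1 0)
5 -> hit
7 -> fault, evict 3, frames (1 0 5 7)
9 -> fault, evict 1, frames (0 5 7 9)
0 -> hit
9 -> hit
7 -> hit
Page faults: 9.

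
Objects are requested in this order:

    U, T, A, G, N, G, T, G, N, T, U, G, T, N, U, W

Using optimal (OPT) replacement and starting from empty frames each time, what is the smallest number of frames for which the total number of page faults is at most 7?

f=1: 16 faults
f=2: 12 faults
f=3: 8 faults
f=4: 6 faults
f=5: 6 faults
f=6: 6 faults
Smallest f with faults ≤ 7 is 4.

4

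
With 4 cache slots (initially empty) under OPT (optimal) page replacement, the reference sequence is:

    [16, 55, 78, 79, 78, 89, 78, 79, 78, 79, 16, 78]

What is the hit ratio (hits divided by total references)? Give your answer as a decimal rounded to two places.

0.58

16 -> fault, frames {16}
55 -> fault, frames {16,55}
78 -> fault, frames {16,55,78}
79 -> fault, frames {16,55,78,79}
78 -> hit
89 -> fault, evict 55, frames {16,78,79,89}
78 -> hit
79 -> hit
78 -> hit
79 -> hit
16 -> hit
78 -> hit
Hits: 7 of 12 references → 7/12 = 0.5833.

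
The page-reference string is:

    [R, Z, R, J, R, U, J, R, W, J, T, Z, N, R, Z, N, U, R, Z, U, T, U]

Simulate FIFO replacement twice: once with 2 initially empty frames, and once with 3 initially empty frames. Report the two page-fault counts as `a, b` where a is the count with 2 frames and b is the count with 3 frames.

2 frames: F F . F F F F F F F F F F F F F F F F F F . → 20 faults.
3 frames: F F . F . F . F F F F F F F . . F . F . F . → 14 faults.
14 < 20: adding a frame reduced faults, as is typical.

20, 14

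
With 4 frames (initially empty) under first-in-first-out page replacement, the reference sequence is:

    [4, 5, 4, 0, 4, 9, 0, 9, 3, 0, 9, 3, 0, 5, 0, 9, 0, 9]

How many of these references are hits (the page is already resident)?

13

4 → fault, frames (4)
5 → fault, frames (4 5)
4 → hit
0 → fault, frames (4 5 0)
4 → hit
9 → fault, frames (4 5 0 9)
0 → hit
9 → hit
3 → fault, evict 4, frames (5 0 9 3)
0 → hit
9 → hit
3 → hit
0 → hit
5 → hit
0 → hit
9 → hit
0 → hit
9 → hit
Hits: 13.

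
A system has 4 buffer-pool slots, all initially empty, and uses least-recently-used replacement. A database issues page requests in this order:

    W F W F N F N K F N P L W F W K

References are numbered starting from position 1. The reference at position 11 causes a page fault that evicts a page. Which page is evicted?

pos 1: W -> miss, frames (W)
pos 2: F -> miss, frames (W F)
pos 3: W -> hit
pos 4: F -> hit
pos 5: N -> miss, frames (W F N)
pos 6: F -> hit
pos 7: N -> hit
pos 8: K -> miss, frames (W F N K)
pos 9: F -> hit
pos 10: N -> hit
pos 11: P -> miss, evict W, frames (K F N P)
At position 11, page W is evicted.

W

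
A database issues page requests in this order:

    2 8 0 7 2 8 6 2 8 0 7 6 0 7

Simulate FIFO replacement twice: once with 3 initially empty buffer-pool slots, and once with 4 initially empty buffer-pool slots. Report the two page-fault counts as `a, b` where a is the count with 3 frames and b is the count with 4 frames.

9, 10

3 frames: F F F F F F F . . F F . . . → 9 faults.
4 frames: F F F F . . F F F F F F . . → 10 faults.
10 > 9: adding a frame increased faults — Belady's anomaly.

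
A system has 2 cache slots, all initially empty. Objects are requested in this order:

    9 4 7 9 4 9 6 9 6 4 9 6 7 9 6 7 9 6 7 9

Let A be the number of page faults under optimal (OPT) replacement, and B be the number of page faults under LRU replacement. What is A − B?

Under OPT: F F F . F . F . . F . F F . F . F . F . → 11 faults.
Under LRU: F F F F F . F . . F F F F F F F F F F F → 17 faults.
A − B = 11 − 17 = -6.

-6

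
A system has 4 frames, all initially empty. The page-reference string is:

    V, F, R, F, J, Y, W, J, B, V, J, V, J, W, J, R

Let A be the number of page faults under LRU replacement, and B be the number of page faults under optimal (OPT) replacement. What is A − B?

Under LRU: F F F . F F F . F F . . . . . F → 9 faults.
Under OPT: F F F . F F F . F . . . . . . F → 8 faults.
A − B = 9 − 8 = 1.

1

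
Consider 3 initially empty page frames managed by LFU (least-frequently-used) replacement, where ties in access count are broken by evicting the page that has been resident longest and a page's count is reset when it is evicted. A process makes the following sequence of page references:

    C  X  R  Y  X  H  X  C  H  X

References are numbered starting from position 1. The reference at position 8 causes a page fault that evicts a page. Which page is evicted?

pos 1: C → miss, frames {C}
pos 2: X → miss, frames {C,X}
pos 3: R → miss, frames {C,X,R}
pos 4: Y → miss, evict C, frames {X,R,Y}
pos 5: X → hit
pos 6: H → miss, evict R, frames {X,Y,H}
pos 7: X → hit
pos 8: C → miss, evict Y, frames {X,H,C}
At position 8, page Y is evicted.

Y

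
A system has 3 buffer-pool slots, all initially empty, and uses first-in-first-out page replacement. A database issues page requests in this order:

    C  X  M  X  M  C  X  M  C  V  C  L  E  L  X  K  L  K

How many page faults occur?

10

C: fault, frames {C}
X: fault, frames {C,X}
M: fault, frames {C,X,M}
X: hit
M: hit
C: hit
X: hit
M: hit
C: hit
V: fault, evict C, frames {X,M,V}
C: fault, evict X, frames {M,V,C}
L: fault, evict M, frames {V,C,L}
E: fault, evict V, frames {C,L,E}
L: hit
X: fault, evict C, frames {L,E,X}
K: fault, evict L, frames {E,X,K}
L: fault, evict E, frames {X,K,L}
K: hit
Page faults: 10.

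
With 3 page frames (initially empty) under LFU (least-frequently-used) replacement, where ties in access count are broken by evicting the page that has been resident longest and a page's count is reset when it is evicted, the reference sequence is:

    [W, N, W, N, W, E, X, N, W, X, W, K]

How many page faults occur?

5

W → miss, frames [W]
N → miss, frames [W, N]
W → hit
N → hit
W → hit
E → miss, frames [W, N, E]
X → miss, evict E, frames [W, N, X]
N → hit
W → hit
X → hit
W → hit
K → miss, evict X, frames [W, N, K]
Page faults: 5.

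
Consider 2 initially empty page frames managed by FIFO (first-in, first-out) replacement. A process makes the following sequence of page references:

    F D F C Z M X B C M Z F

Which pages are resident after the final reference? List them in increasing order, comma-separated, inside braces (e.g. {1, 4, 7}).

{F, Z}

F: miss, frames [F]
D: miss, frames [F, D]
F: hit
C: miss, evict F, frames [D, C]
Z: miss, evict D, frames [C, Z]
M: miss, evict C, frames [Z, M]
X: miss, evict Z, frames [M, X]
B: miss, evict M, frames [X, B]
C: miss, evict X, frames [B, C]
M: miss, evict B, frames [C, M]
Z: miss, evict C, frames [M, Z]
F: miss, evict M, frames [Z, F]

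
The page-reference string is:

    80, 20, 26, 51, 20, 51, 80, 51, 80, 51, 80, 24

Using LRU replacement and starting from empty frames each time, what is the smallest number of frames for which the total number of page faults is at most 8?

2

f=1: 12 faults
f=2: 7 faults
f=3: 6 faults
f=4: 5 faults
f=5: 5 faults
Smallest f with faults ≤ 8 is 2.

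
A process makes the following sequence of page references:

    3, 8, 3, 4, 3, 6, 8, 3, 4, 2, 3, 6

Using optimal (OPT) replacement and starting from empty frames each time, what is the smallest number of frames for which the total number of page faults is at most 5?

4

f=1: 12 faults
f=2: 8 faults
f=3: 6 faults
f=4: 5 faults
f=5: 5 faults
Smallest f with faults ≤ 5 is 4.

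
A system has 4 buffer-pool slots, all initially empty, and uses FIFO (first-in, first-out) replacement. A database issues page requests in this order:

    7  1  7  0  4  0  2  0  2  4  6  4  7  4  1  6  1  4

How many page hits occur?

7 → fault, frames [7]
1 → fault, frames [7, 1]
7 → hit
0 → fault, frames [7, 1, 0]
4 → fault, frames [7, 1, 0, 4]
0 → hit
2 → fault, evict 7, frames [1, 0, 4, 2]
0 → hit
2 → hit
4 → hit
6 → fault, evict 1, frames [0, 4, 2, 6]
4 → hit
7 → fault, evict 0, frames [4, 2, 6, 7]
4 → hit
1 → fault, evict 4, frames [2, 6, 7, 1]
6 → hit
1 → hit
4 → fault, evict 2, frames [6, 7, 1, 4]
Hits: 9.

9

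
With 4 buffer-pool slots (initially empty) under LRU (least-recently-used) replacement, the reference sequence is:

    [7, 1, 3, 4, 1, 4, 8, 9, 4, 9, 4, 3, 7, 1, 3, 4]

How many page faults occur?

9

7 -> fault, frames (7)
1 -> fault, frames (7 1)
3 -> fault, frames (7 1 3)
4 -> fault, frames (7 1 3 4)
1 -> hit
4 -> hit
8 -> fault, evict 7, frames (3 1 4 8)
9 -> fault, evict 3, frames (1 4 8 9)
4 -> hit
9 -> hit
4 -> hit
3 -> fault, evict 1, frames (8 9 4 3)
7 -> fault, evict 8, frames (9 4 3 7)
1 -> fault, evict 9, frames (4 3 7 1)
3 -> hit
4 -> hit
Page faults: 9.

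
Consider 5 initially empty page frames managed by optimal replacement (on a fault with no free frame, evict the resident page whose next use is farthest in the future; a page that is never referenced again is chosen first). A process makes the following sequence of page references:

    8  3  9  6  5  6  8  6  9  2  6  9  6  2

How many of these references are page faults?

6

8: miss, frames [8]
3: miss, frames [8, 3]
9: miss, frames [8, 3, 9]
6: miss, frames [8, 3, 9, 6]
5: miss, frames [8, 3, 9, 6, 5]
6: hit
8: hit
6: hit
9: hit
2: miss, evict 5, frames [8, 3, 9, 6, 2]
6: hit
9: hit
6: hit
2: hit
Page faults: 6.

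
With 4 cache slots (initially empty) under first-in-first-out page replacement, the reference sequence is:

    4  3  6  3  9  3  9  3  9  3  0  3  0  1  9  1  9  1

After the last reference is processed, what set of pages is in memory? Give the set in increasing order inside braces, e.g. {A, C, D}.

{0, 1, 6, 9}

4 → miss, frames {4}
3 → miss, frames {4,3}
6 → miss, frames {4,3,6}
3 → hit
9 → miss, frames {4,3,6,9}
3 → hit
9 → hit
3 → hit
9 → hit
3 → hit
0 → miss, evict 4, frames {3,6,9,0}
3 → hit
0 → hit
1 → miss, evict 3, frames {6,9,0,1}
9 → hit
1 → hit
9 → hit
1 → hit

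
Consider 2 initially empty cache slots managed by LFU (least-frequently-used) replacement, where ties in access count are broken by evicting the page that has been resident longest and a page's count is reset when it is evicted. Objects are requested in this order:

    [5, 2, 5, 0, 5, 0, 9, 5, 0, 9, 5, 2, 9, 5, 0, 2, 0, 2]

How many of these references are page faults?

5: fault, frames {5}
2: fault, frames {5,2}
5: hit
0: fault, evict 2, frames {5,0}
5: hit
0: hit
9: fault, evict 0, frames {5,9}
5: hit
0: fault, evict 9, frames {5,0}
9: fault, evict 0, frames {5,9}
5: hit
2: fault, evict 9, frames {5,2}
9: fault, evict 2, frames {5,9}
5: hit
0: fault, evict 9, frames {5,0}
2: fault, evict 0, frames {5,2}
0: fault, evict 2, frames {5,0}
2: fault, evict 0, frames {5,2}
Page faults: 12.

12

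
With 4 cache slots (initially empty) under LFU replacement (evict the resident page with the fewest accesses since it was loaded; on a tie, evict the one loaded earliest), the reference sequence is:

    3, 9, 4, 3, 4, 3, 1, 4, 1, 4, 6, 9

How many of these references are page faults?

3 -> miss, frames {3}
9 -> miss, frames {3,9}
4 -> miss, frames {3,9,4}
3 -> hit
4 -> hit
3 -> hit
1 -> miss, frames {3,9,4,1}
4 -> hit
1 -> hit
4 -> hit
6 -> miss, evict 9, frames {3,4,1,6}
9 -> miss, evict 6, frames {3,4,1,9}
Page faults: 6.

6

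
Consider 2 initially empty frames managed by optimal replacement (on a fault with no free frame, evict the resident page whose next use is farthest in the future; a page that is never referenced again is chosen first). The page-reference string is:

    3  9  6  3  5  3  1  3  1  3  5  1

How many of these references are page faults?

3 -> fault, frames {3}
9 -> fault, frames {3,9}
6 -> fault, evict 9, frames {3,6}
3 -> hit
5 -> fault, evict 6, frames {3,5}
3 -> hit
1 -> fault, evict 5, frames {3,1}
3 -> hit
1 -> hit
3 -> hit
5 -> fault, evict 3, frames {1,5}
1 -> hit
Page faults: 6.

6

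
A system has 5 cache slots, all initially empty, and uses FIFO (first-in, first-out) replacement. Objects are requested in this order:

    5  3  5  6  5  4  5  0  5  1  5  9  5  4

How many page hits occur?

6

5: miss, frames [5]
3: miss, frames [5, 3]
5: hit
6: miss, frames [5, 3, 6]
5: hit
4: miss, frames [5, 3, 6, 4]
5: hit
0: miss, frames [5, 3, 6, 4, 0]
5: hit
1: miss, evict 5, frames [3, 6, 4, 0, 1]
5: miss, evict 3, frames [6, 4, 0, 1, 5]
9: miss, evict 6, frames [4, 0, 1, 5, 9]
5: hit
4: hit
Hits: 6.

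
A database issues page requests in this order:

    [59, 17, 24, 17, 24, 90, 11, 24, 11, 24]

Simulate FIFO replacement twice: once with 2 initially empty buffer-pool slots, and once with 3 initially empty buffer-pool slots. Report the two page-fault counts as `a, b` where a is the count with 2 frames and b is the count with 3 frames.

6, 5

2 frames: F F F . . F F F . . → 6 faults.
3 frames: F F F . . F F . . . → 5 faults.
5 < 6: adding a frame reduced faults, as is typical.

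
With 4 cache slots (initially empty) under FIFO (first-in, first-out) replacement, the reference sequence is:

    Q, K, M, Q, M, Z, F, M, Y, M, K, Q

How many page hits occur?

Q -> miss, frames {Q}
K -> miss, frames {Q,K}
M -> miss, frames {Q,K,M}
Q -> hit
M -> hit
Z -> miss, frames {Q,K,M,Z}
F -> miss, evict Q, frames {K,M,Z,F}
M -> hit
Y -> miss, evict K, frames {M,Z,F,Y}
M -> hit
K -> miss, evict M, frames {Z,F,Y,K}
Q -> miss, evict Z, frames {F,Y,K,Q}
Hits: 4.

4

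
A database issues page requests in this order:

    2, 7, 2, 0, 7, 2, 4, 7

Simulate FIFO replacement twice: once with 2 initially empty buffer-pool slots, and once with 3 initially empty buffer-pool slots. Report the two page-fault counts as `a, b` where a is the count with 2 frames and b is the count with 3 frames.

6, 4

2 frames: F F . F . F F F → 6 faults.
3 frames: F F . F . . F . → 4 faults.
4 < 6: adding a frame reduced faults, as is typical.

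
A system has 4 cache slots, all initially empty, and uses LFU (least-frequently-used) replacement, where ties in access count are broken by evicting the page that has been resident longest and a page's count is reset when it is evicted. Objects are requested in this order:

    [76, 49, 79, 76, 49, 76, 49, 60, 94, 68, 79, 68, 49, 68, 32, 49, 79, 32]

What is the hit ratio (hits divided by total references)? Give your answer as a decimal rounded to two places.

76: fault, frames {76}
49: fault, frames {76,49}
79: fault, frames {76,49,79}
76: hit
49: hit
76: hit
49: hit
60: fault, frames {76,49,79,60}
94: fault, evict 79, frames {76,49,60,94}
68: fault, evict 60, frames {76,49,94,68}
79: fault, evict 94, frames {76,49,68,79}
68: hit
49: hit
68: hit
32: fault, evict 79, frames {76,49,68,32}
49: hit
79: fault, evict 32, frames {76,49,68,79}
32: fault, evict 79, frames {76,49,68,32}
Hits: 8 of 18 references → 8/18 = 0.4444.

0.44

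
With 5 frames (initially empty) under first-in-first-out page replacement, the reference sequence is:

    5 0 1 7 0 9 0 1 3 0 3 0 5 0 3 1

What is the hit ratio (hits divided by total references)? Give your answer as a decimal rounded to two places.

5 → miss, frames [5]
0 → miss, frames [5, 0]
1 → miss, frames [5, 0, 1]
7 → miss, frames [5, 0, 1, 7]
0 → hit
9 → miss, frames [5, 0, 1, 7, 9]
0 → hit
1 → hit
3 → miss, evict 5, frames [0, 1, 7, 9, 3]
0 → hit
3 → hit
0 → hit
5 → miss, evict 0, frames [1, 7, 9, 3, 5]
0 → miss, evict 1, frames [7, 9, 3, 5, 0]
3 → hit
1 → miss, evict 7, frames [9, 3, 5, 0, 1]
Hits: 7 of 16 references → 7/16 = 0.4375.

0.44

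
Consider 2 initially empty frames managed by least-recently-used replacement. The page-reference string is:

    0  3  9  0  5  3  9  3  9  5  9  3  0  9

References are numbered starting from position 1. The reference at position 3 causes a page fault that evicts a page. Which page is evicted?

0

pos 1: 0 -> miss, frames {0}
pos 2: 3 -> miss, frames {0,3}
pos 3: 9 -> miss, evict 0, frames {3,9}
At position 3, page 0 is evicted.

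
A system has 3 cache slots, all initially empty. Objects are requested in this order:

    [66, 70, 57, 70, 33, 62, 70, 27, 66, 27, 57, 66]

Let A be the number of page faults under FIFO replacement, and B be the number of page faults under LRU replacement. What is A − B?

Under FIFO: F F F . F F F F F . F . → 9 faults.
Under LRU: F F F . F F . F F . F . → 8 faults.
A − B = 9 − 8 = 1.

1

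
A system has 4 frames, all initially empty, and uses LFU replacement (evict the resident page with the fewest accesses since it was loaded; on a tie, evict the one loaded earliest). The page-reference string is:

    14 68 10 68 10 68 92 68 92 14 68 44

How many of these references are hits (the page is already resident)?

7

14 → miss, frames (14)
68 → miss, frames (14 68)
10 → miss, frames (14 68 10)
68 → hit
10 → hit
68 → hit
92 → miss, frames (14 68 10 92)
68 → hit
92 → hit
14 → hit
68 → hit
44 → miss, evict 14, frames (68 10 92 44)
Hits: 7.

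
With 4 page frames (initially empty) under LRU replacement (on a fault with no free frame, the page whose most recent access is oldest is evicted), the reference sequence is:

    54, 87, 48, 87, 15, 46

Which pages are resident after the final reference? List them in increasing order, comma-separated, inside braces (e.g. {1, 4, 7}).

{15, 46, 48, 87}

54 -> miss, frames (54)
87 -> miss, frames (54 87)
48 -> miss, frames (54 87 48)
87 -> hit
15 -> miss, frames (54 48 87 15)
46 -> miss, evict 54, frames (48 87 15 46)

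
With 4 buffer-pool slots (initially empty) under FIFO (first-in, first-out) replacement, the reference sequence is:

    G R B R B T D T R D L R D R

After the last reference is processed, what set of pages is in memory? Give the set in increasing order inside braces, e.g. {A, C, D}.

G: miss, frames {G}
R: miss, frames {G,R}
B: miss, frames {G,R,B}
R: hit
B: hit
T: miss, frames {G,R,B,T}
D: miss, evict G, frames {R,B,T,D}
T: hit
R: hit
D: hit
L: miss, evict R, frames {B,T,D,L}
R: miss, evict B, frames {T,D,L,R}
D: hit
R: hit

{D, L, R, T}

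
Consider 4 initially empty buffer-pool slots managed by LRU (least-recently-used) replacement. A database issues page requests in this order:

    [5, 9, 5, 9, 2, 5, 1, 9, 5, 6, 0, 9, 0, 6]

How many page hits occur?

5: miss, frames (5)
9: miss, frames (5 9)
5: hit
9: hit
2: miss, frames (5 9 2)
5: hit
1: miss, frames (9 2 5 1)
9: hit
5: hit
6: miss, evict 2, frames (1 9 5 6)
0: miss, evict 1, frames (9 5 6 0)
9: hit
0: hit
6: hit
Hits: 8.

8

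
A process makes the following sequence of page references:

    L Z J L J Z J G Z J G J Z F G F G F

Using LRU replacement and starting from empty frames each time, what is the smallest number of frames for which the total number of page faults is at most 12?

2

f=1: 18 faults
f=2: 12 faults
f=3: 6 faults
f=4: 5 faults
f=5: 5 faults
Smallest f with faults ≤ 12 is 2.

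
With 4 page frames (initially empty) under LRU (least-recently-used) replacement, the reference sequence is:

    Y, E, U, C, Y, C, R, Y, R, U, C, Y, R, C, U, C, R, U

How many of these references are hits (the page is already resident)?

Y → miss, frames {Y}
E → miss, frames {Y,E}
U → miss, frames {Y,E,U}
C → miss, frames {Y,E,U,C}
Y → hit
C → hit
R → miss, evict E, frames {U,Y,C,R}
Y → hit
R → hit
U → hit
C → hit
Y → hit
R → hit
C → hit
U → hit
C → hit
R → hit
U → hit
Hits: 13.

13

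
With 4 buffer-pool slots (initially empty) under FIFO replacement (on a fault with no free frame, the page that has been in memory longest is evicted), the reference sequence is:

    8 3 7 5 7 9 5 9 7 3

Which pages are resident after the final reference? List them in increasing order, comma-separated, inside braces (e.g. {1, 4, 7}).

8 -> fault, frames {8}
3 -> fault, frames {8,3}
7 -> fault, frames {8,3,7}
5 -> fault, frames {8,3,7,5}
7 -> hit
9 -> fault, evict 8, frames {3,7,5,9}
5 -> hit
9 -> hit
7 -> hit
3 -> hit

{3, 5, 7, 9}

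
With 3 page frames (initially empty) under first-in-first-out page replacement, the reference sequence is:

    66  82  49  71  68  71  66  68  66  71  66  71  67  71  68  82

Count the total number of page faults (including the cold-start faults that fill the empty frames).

66 → miss, frames (66)
82 → miss, frames (66 82)
49 → miss, frames (66 82 49)
71 → miss, evict 66, frames (82 49 71)
68 → miss, evict 82, frames (49 71 68)
71 → hit
66 → miss, evict 49, frames (71 68 66)
68 → hit
66 → hit
71 → hit
66 → hit
71 → hit
67 → miss, evict 71, frames (68 66 67)
71 → miss, evict 68, frames (66 67 71)
68 → miss, evict 66, frames (67 71 68)
82 → miss, evict 67, frames (71 68 82)
Page faults: 10.

10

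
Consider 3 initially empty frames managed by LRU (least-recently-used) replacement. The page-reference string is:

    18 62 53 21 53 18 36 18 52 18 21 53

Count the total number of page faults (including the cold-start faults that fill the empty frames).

9

18: fault, frames {18}
62: fault, frames {18,62}
53: fault, frames {18,62,53}
21: fault, evict 18, frames {62,53,21}
53: hit
18: fault, evict 62, frames {21,53,18}
36: fault, evict 21, frames {53,18,36}
18: hit
52: fault, evict 53, frames {36,18,52}
18: hit
21: fault, evict 36, frames {52,18,21}
53: fault, evict 52, frames {18,21,53}
Page faults: 9.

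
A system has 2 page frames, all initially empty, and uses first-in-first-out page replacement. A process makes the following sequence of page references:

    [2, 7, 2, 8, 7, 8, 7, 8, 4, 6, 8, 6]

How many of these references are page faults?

2: miss, frames (2)
7: miss, frames (2 7)
2: hit
8: miss, evict 2, frames (7 8)
7: hit
8: hit
7: hit
8: hit
4: miss, evict 7, frames (8 4)
6: miss, evict 8, frames (4 6)
8: miss, evict 4, frames (6 8)
6: hit
Page faults: 6.

6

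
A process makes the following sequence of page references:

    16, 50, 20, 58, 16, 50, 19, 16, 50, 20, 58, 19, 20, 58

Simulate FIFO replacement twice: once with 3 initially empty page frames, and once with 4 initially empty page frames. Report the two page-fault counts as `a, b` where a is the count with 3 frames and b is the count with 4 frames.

3 frames: F F F F F F F . . F F . . . → 9 faults.
4 frames: F F F F . . F F F F F F . . → 10 faults.
10 > 9: adding a frame increased faults — Belady's anomaly.

9, 10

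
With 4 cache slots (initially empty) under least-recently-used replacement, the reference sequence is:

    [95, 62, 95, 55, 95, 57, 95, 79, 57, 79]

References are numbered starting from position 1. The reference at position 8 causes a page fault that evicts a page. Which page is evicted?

62

pos 1: 95 → miss, frames {95}
pos 2: 62 → miss, frames {95,62}
pos 3: 95 → hit
pos 4: 55 → miss, frames {62,95,55}
pos 5: 95 → hit
pos 6: 57 → miss, frames {62,55,95,57}
pos 7: 95 → hit
pos 8: 79 → miss, evict 62, frames {55,57,95,79}
At position 8, page 62 is evicted.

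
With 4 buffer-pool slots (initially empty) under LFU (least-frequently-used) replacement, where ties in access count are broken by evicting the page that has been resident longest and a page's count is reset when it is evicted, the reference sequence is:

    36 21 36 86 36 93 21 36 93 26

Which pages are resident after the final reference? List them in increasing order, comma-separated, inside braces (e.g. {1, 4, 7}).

{21, 26, 36, 93}

36: miss, frames {36}
21: miss, frames {36,21}
36: hit
86: miss, frames {36,21,86}
36: hit
93: miss, frames {36,21,86,93}
21: hit
36: hit
93: hit
26: miss, evict 86, frames {36,21,93,26}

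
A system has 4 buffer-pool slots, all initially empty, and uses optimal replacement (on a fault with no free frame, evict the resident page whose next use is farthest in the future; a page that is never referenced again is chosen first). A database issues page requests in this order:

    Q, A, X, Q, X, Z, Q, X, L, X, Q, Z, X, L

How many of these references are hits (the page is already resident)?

9

Q → miss, frames [Q]
A → miss, frames [Q, A]
X → miss, frames [Q, A, X]
Q → hit
X → hit
Z → miss, frames [Q, A, X, Z]
Q → hit
X → hit
L → miss, evict A, frames [Q, X, Z, L]
X → hit
Q → hit
Z → hit
X → hit
L → hit
Hits: 9.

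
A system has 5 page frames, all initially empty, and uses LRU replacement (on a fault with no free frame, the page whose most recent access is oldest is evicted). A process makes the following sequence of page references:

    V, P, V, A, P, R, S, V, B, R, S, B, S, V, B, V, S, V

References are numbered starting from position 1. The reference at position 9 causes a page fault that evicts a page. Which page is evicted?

pos 1: V → miss, frames (V)
pos 2: P → miss, frames (V P)
pos 3: V → hit
pos 4: A → miss, frames (P V A)
pos 5: P → hit
pos 6: R → miss, frames (V A P R)
pos 7: S → miss, frames (V A P R S)
pos 8: V → hit
pos 9: B → miss, evict A, frames (P R S V B)
At position 9, page A is evicted.

A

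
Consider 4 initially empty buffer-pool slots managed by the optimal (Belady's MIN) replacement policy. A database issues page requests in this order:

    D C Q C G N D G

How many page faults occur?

D -> fault, frames {D}
C -> fault, frames {D,C}
Q -> fault, frames {D,C,Q}
C -> hit
G -> fault, frames {D,C,Q,G}
N -> fault, evict Q, frames {D,C,G,N}
D -> hit
G -> hit
Page faults: 5.

5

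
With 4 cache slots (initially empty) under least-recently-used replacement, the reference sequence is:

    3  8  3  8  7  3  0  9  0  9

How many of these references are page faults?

3: miss, frames [3]
8: miss, frames [3, 8]
3: hit
8: hit
7: miss, frames [3, 8, 7]
3: hit
0: miss, frames [8, 7, 3, 0]
9: miss, evict 8, frames [7, 3, 0, 9]
0: hit
9: hit
Page faults: 5.

5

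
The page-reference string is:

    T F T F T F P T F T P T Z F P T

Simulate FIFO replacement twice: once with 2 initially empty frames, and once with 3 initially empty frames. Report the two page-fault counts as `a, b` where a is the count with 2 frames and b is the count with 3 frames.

11, 5

2 frames: F F . . . . F F F . F F F F F F → 11 faults.
3 frames: F F . . . . F . . . . . F . . F → 5 faults.
5 < 11: adding a frame reduced faults, as is typical.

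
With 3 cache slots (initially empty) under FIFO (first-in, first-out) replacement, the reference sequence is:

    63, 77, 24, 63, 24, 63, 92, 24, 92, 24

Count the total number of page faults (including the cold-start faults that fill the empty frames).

63 → miss, frames [63]
77 → miss, frames [63, 77]
24 → miss, frames [63, 77, 24]
63 → hit
24 → hit
63 → hit
92 → miss, evict 63, frames [77, 24, 92]
24 → hit
92 → hit
24 → hit
Page faults: 4.

4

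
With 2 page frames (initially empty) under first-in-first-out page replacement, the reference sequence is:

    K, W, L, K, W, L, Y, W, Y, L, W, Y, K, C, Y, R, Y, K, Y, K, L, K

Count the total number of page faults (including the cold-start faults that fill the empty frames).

K → miss, frames [K]
W → miss, frames [K, W]
L → miss, evict K, frames [W, L]
K → miss, evict W, frames [L, K]
W → miss, evict L, frames [K, W]
L → miss, evict K, frames [W, L]
Y → miss, evict W, frames [L, Y]
W → miss, evict L, frames [Y, W]
Y → hit
L → miss, evict Y, frames [W, L]
W → hit
Y → miss, evict W, frames [L, Y]
K → miss, evict L, frames [Y, K]
C → miss, evict Y, frames [K, C]
Y → miss, evict K, frames [C, Y]
R → miss, evict C, frames [Y, R]
Y → hit
K → miss, evict Y, frames [R, K]
Y → miss, evict R, frames [K, Y]
K → hit
L → miss, evict K, frames [Y, L]
K → miss, evict Y, frames [L, K]
Page faults: 18.

18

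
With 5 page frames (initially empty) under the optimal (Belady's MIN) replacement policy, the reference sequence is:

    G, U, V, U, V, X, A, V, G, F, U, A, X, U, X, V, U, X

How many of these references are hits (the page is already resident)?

G: miss, frames (G)
U: miss, frames (G U)
V: miss, frames (G U V)
U: hit
V: hit
X: miss, frames (G U V X)
A: miss, frames (G U V X A)
V: hit
G: hit
F: miss, evict G, frames (U V X A F)
U: hit
A: hit
X: hit
U: hit
X: hit
V: hit
U: hit
X: hit
Hits: 12.

12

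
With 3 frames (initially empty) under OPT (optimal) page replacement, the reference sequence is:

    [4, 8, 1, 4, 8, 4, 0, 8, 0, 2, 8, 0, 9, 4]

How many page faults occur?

7

4 → miss, frames {4}
8 → miss, frames {4,8}
1 → miss, frames {4,8,1}
4 → hit
8 → hit
4 → hit
0 → miss, evict 1, frames {4,8,0}
8 → hit
0 → hit
2 → miss, evict 4, frames {8,0,2}
8 → hit
0 → hit
9 → miss, evict 2, frames {8,0,9}
4 → miss, evict 9, frames {8,0,4}
Page faults: 7.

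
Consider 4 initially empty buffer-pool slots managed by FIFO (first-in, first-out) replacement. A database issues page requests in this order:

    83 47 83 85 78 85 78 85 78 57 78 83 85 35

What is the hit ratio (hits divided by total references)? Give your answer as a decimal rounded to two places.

83 -> fault, frames {83}
47 -> fault, frames {83,47}
83 -> hit
85 -> fault, frames {83,47,85}
78 -> fault, frames {83,47,85,78}
85 -> hit
78 -> hit
85 -> hit
78 -> hit
57 -> fault, evict 83, frames {47,85,78,57}
78 -> hit
83 -> fault, evict 47, frames {85,78,57,83}
85 -> hit
35 -> fault, evict 85, frames {78,57,83,35}
Hits: 7 of 14 references → 7/14 = 0.5000.

0.50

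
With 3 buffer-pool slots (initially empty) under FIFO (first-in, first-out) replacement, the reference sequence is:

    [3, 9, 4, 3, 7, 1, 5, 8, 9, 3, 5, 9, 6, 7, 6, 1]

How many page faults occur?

3 → fault, frames {3}
9 → fault, frames {3,9}
4 → fault, frames {3,9,4}
3 → hit
7 → fault, evict 3, frames {9,4,7}
1 → fault, evict 9, frames {4,7,1}
5 → fault, evict 4, frames {7,1,5}
8 → fault, evict 7, frames {1,5,8}
9 → fault, evict 1, frames {5,8,9}
3 → fault, evict 5, frames {8,9,3}
5 → fault, evict 8, frames {9,3,5}
9 → hit
6 → fault, evict 9, frames {3,5,6}
7 → fault, evict 3, frames {5,6,7}
6 → hit
1 → fault, evict 5, frames {6,7,1}
Page faults: 13.

13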